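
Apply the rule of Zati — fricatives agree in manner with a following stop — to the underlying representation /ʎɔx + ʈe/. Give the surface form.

/x/ is a voiceless velar fricative. The following trigger /ʈ/ is a stop, so /x/ must become a stop as well.
A voiceless velar stop is [k], so the surface segment is [k].

[ʎɔkʈe]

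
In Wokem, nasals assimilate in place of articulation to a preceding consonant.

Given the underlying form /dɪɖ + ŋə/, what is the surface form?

The rule targets /ŋ/ (voiced velar nasal), which sits after the trigger /ɖ/ (retroflex).
Changing only its place to retroflex gives [ɳ] — the voiced retroflex nasal.

[dɪɖɳə]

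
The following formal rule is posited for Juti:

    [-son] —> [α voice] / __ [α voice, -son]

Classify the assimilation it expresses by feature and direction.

The shared variable α links the value of [voice] on the target to the same value on the neighbouring segment, so voicing is the feature that assimilates.
Since the environment is written after the underscore, the trigger follows the target; the direction is regressive.

regressive voicing assimilation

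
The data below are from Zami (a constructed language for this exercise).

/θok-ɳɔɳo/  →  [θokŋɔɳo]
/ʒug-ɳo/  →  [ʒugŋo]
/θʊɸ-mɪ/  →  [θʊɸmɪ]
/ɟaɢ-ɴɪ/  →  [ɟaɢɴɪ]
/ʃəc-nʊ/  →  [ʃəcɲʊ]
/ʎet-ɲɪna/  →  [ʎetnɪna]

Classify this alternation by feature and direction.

Comparing underlying and surface forms, /ɳ/ → [ŋ] is the alternation; the neighbouring /k/ is constant.
/ɳ/ is retroflex while /k/ is velar; the output [ŋ] is velar, matching the trigger — so the feature that spreads is place.
Manner and voice are unchanged, so the assimilation is partial, not total.
The same holds elsewhere in the data: /ɳ/ → [ŋ] after /g/ (retroflex → velar, matching velar); /n/ → [ɲ] after /c/ (alveolar → palatal, matching palatal); /ɲ/ → [n] after /t/ (palatal → alveolar, matching alveolar) — only place changes, and always toward the preceding segment.
Nothing changes in [θʊɸmɪ], [ɟaɢɴɪ]: there the adjacent consonants already agree in place (/m/ and /ɸ/ are both bilabial; /ɴ/ and /ɢ/ are both uvular), so these forms are consistent with the same rule.
The trigger is the preceding segment, so the direction is progressive (perseverative).

progressive place assimilation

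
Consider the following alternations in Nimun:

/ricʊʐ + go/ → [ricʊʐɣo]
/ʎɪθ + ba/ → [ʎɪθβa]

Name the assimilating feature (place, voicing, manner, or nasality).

The segment that alternates is /g/, which surfaces as [ɣ] when adjacent to /ʐ/.
The change stop → fricative matches the manner of the preceding /ʐ/, identifying this as manner assimilation.
The other alternating form patterns the same way: /b/ → [β] after /θ/ (stop → fricative, matching a fricative) — only manner changes, and always toward the preceding segment.

manner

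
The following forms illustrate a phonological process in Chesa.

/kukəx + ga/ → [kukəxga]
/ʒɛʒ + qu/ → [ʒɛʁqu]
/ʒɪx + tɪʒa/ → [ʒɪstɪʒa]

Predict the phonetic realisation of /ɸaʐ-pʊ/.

The data show regressive place assimilation: /ʒ/ → [ʁ] before /q/; /x/ → [s] before /t/. In each pair only place changes, matching the following consonant, while manner and voice stay constant.
Nothing changes in [kukəxga]: there the adjacent consonants already agree in place (/x/ and /g/ are both velar), so this form is consistent with the same rule.
/ʐ/ is a voiced retroflex fricative. The following trigger /p/ is bilabial, so /ʐ/ must become bilabial as well.
The voiced bilabial fricative is [β], so /ʐ/ → [β].

[ɸaβpʊ]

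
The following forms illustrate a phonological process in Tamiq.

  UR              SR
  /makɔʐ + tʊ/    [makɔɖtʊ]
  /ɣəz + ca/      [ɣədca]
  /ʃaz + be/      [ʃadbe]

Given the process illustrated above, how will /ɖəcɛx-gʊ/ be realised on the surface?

[ɖəcɛkgʊ]

The data show regressive manner assimilation: /ʐ/ → [ɖ] before /t/; /z/ → [d] before /c/; /z/ → [d] before /b/. In each pair only manner changes, matching the following consonant, while place and voice stay constant.
/x/ is a voiceless velar fricative. The following trigger /g/ is a stop, so /x/ must become a stop as well.
Changing only its manner to stop gives [k] — the voiceless velar stop.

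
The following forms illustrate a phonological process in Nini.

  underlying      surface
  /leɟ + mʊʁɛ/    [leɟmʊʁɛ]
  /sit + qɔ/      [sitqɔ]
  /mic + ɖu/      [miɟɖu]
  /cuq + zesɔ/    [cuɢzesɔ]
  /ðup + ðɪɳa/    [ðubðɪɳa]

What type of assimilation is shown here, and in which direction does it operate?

The segment that alternates is /c/, which surfaces as [ɟ] when adjacent to /ɖ/.
The change voiceless → voiced matches the voicing of the following /ɖ/, identifying this as voicing assimilation.
Place and manner are unchanged, so the assimilation is partial, not total.
Checking the remaining alternations: /q/ → [ɢ] before /z/ (voiceless → voiced, matching voiced); /p/ → [b] before /ð/ (voiceless → voiced, matching voiced) — only voicing changes, and always toward the following segment.
No alternation appears in [leɟmʊʁɛ], [sitqɔ]: there the adjacent consonants already agree in voicing (/ɟ/ and /m/ are both voiced; /t/ and /q/ are both voiceless), so these forms are consistent with the same rule.
The trigger is the following segment, so the direction is regressive (anticipatory).

regressive voicing assimilation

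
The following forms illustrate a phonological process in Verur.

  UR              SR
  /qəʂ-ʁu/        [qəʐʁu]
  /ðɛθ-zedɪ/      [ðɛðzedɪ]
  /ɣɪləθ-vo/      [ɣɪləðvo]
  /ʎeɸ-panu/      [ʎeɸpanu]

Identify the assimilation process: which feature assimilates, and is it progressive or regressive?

Comparing underlying and surface forms, /ʂ/ → [ʐ] is the alternation; the neighbouring /ʁ/ is constant.
/ʂ/ is voiceless while /ʁ/ is voiced; the output [ʐ] is voiced, matching the trigger — so the feature that spreads is voicing.
Place and manner are unchanged, so the assimilation is partial, not total.
The same holds elsewhere in the data: /θ/ → [ð] before /z/ (voiceless → voiced, matching voiced); /θ/ → [ð] before /v/ (voiceless → voiced, matching voiced) — only voicing changes, and always toward the following segment.
Nothing changes in [ʎeɸpanu]: there the adjacent consonants already agree in voicing (/ɸ/ and /p/ are both voiceless), so this form is consistent with the same rule.
The trigger is the following segment, so the direction is regressive (anticipatory).

regressive voicing assimilation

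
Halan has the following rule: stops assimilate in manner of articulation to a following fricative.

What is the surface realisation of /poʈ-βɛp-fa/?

The rule targets /ʈ/ (voiceless retroflex stop), which sits before the trigger /β/ (fricative).
A voiceless retroflex fricative is [ʂ], so the surface segment is [ʂ].
The same rule applies at the second boundary: /p/ → [ɸ] next to /f/.

[poʂβɛɸfa]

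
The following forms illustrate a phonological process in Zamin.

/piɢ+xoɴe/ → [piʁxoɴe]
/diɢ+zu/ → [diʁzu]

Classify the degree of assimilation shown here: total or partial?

Underlying /ɢ/ is realised as [ʁ] next to /x/; /x/ itself does not change.
/ɢ/ is a stop while /x/ is a fricative; the output [ʁ] is a fricative, matching the trigger — so the feature that spreads is manner.
Place and voice are unchanged, so the assimilation is partial, not total.
Checking the remaining alternation: /ɢ/ → [ʁ] before /z/ (stop → fricative, matching a fricative) — only manner changes, and always toward the following segment.

partial assimilation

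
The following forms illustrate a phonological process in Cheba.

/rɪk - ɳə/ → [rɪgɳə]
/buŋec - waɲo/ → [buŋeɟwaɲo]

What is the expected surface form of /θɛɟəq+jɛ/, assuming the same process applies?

[θɛɟəɢjɛ]

The data show regressive voicing assimilation: /k/ → [g] before /ɳ/; /c/ → [ɟ] before /w/. In each pair only voicing changes, matching the following consonant, while place and manner stay constant.
The rule targets /q/ (voiceless uvular stop), which sits before the trigger /j/ (voiced).
The voiced uvular stop is [ɢ], so /q/ → [ɢ].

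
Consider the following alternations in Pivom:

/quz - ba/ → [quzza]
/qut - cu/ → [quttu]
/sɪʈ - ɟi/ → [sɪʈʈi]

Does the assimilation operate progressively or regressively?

progressive

The segment that alternates is /b/, which surfaces as [z] when adjacent to /z/.
The output [z] is identical to the trigger /z/ — every feature (place, manner, voicing) has been copied — so this is total assimilation.
The remaining alternations confirm this: /c/ → [t] after /t/; /ɟ/ → [ʈ] after /ʈ/ — in each case the output is a copy of the preceding consonant.
Since the segment that changes follows the conditioning segment, the assimilation is progressive.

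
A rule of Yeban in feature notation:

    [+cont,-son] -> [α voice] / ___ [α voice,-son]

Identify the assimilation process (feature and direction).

The shared variable α links the value of [voice] on the target to the same value on the neighbouring segment, so voicing is the feature that assimilates.
Since the environment is written after the underscore, the trigger follows the target; the direction is regressive.

regressive voicing assimilation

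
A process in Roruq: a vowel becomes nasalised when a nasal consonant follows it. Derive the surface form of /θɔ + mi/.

/ɔ/ sits next to the nasal /m/ and is therefore nasalised to [ɔ̃].

[θɔ̃mi]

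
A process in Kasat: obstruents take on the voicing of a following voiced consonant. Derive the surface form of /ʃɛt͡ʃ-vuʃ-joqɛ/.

/t͡ʃ/ is a voiceless postalveolar affricate. The following trigger /v/ is voiced, so /t͡ʃ/ must become voiced as well.
Changing only its voicing to voiced gives [d͡ʒ] — the voiced postalveolar affricate.
The same rule applies at the second boundary: /ʃ/ → [ʒ] next to /j/.

[ʃɛd͡ʒvuʒjoqɛ]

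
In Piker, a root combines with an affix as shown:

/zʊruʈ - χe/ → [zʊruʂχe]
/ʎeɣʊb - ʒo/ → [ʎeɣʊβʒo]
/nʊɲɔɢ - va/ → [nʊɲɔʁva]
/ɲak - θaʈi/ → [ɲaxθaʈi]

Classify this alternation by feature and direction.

Underlying /ʈ/ is realised as [ʂ] next to /χ/; /χ/ itself does not change.
The change stop → fricative matches the manner of the following /χ/, identifying this as manner assimilation.
Place and voice are unchanged, so the assimilation is partial, not total.
Checking the remaining alternations: /b/ → [β] before /ʒ/ (stop → fricative, matching a fricative); /ɢ/ → [ʁ] before /v/ (stop → fricative, matching a fricative); /k/ → [x] before /θ/ (stop → fricative, matching a fricative) — only manner changes, and always toward the following segment.
Since the segment that changes precedes the conditioning segment, the assimilation is regressive.

regressive manner assimilation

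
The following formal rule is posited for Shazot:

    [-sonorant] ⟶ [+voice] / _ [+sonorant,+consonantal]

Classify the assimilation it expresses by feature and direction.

The structural change is [+voice], and the conditioning segment [+sonorant,+consonantal] (a sonorant consonant) is itself voiced, so the target comes to share the voicing of its neighbour — voicing assimilation.
The conditioning segment sits to the right of the focus bar, meaning the trigger follows the segment that changes — regressive assimilation.

regressive voicing assimilation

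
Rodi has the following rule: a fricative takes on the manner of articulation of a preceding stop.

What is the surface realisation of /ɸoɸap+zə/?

/z/ is a voiced alveolar fricative. The preceding trigger /p/ is a stop, so /z/ must become a stop as well.
A voiced alveolar stop is [d], so the surface segment is [d].

[ɸoɸapdə]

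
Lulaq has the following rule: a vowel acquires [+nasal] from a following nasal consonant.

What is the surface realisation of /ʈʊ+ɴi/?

[ʈʊ̃ɴi]

/ʊ/ sits next to the nasal /ɴ/ and is therefore nasalised to [ʊ̃].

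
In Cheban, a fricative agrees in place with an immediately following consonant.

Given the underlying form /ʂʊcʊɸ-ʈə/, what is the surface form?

/ɸ/ is a voiceless bilabial fricative. The following trigger /ʈ/ is retroflex, so /ɸ/ must become retroflex as well.
The voiceless retroflex fricative is [ʂ], so /ɸ/ → [ʂ].

[ʂʊcʊʂʈə]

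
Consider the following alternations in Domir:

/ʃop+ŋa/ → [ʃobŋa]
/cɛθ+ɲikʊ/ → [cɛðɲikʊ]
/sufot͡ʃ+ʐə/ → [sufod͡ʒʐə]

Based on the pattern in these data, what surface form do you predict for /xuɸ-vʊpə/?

The data show regressive voicing assimilation: /p/ → [b] before /ŋ/; /θ/ → [ð] before /ɲ/; /t͡ʃ/ → [d͡ʒ] before /ʐ/. In each pair only voicing changes, matching the following consonant, while place and manner stay constant.
/ɸ/ is a voiceless bilabial fricative. The following trigger /v/ is voiced, so /ɸ/ must become voiced as well.
The voiced bilabial fricative is [β], so /ɸ/ → [β].

[xuβvʊpə]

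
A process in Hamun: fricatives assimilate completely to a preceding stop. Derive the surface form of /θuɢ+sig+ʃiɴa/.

[θuɢɢiggiɴa]

/s/ is the segment targeted by the rule; it sits immediately after /ɢ/, so it assimilates completely and surfaces as [ɢ].
The same rule applies at the second boundary: /ʃ/ → [g] next to /g/.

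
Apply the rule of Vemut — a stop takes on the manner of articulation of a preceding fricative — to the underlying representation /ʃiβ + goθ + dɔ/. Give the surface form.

[ʃiβɣoθzɔ]

The rule targets /g/ (voiced velar stop), which sits after the trigger /β/ (fricative).
Changing only its manner to fricative gives [ɣ] — the voiced velar fricative.
At the second juncture, /d/ likewise becomes [z] adjacent to /θ/.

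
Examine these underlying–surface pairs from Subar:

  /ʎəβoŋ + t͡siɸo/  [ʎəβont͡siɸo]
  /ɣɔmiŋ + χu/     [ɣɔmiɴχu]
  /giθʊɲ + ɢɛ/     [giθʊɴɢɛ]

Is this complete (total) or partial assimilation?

Comparing underlying and surface forms, /ŋ/ → [n] is the alternation; the neighbouring /t͡s/ is constant.
The change velar → alveolar matches the place of the following /t͡s/, identifying this as place assimilation.
Manner and voice are unchanged, so the assimilation is partial, not total.
The same holds elsewhere in the data: /ŋ/ → [ɴ] before /χ/ (velar → uvular, matching uvular); /ɲ/ → [ɴ] before /ɢ/ (palatal → uvular, matching uvular) — only place changes, and always toward the following segment.

partial assimilation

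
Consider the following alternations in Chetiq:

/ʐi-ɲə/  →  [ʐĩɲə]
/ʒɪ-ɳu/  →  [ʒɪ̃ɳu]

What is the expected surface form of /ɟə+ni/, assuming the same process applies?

The data show regressive nasality assimilation (vowel nasalisation): /i/ → [ĩ] before /ɲ/; /ɪ/ → [ɪ̃] before /ɳ/ — a vowel is nasalised by an immediately following nasal consonant.
The vowel /ə/ is adjacent to the following nasal /n/, so it acquires [+nasal] and surfaces as [ə̃].

[ɟə̃ni]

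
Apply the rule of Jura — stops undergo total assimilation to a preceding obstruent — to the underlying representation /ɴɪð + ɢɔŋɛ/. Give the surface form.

/ɢ/ is the segment targeted by the rule; it sits immediately after /ð/, so it assimilates completely and surfaces as [ð].

[ɴɪððɔŋɛ]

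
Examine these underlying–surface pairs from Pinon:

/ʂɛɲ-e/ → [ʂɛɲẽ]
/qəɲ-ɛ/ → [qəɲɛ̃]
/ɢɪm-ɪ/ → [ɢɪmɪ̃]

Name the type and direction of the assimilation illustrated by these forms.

The vowel /e/ surfaces as nasalised [ẽ] next to the preceding nasal /ɲ/ — it has acquired the [+nasal] feature of its neighbour.
Likewise in the remaining data: /ɛ/ → [ɛ̃] after /ɲ/; /ɪ/ → [ɪ̃] after /m/ — each time a vowel is nasalised next to a preceding nasal.
Because the conditioning nasal is to the left of the vowel that changes, the process is progressive (perseverative).

progressive nasality assimilation (vowel nasalisation)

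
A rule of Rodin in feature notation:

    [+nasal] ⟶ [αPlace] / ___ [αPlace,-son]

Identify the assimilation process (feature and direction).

The shared variable α links the value of the place features (abbreviated [Place]) on the target to the same value on the neighbouring segment, so place is the feature that assimilates.
Since the environment is written after the underscore, the trigger follows the target; the direction is regressive.

regressive place assimilation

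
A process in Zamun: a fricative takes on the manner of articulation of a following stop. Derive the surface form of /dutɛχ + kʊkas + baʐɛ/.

[dutɛqkʊkatbaʐɛ]

/χ/ is a voiceless uvular fricative. The following trigger /k/ is a stop, so /χ/ must become a stop as well.
Changing only its manner to stop gives [q] — the voiceless uvular stop.
At the second juncture, /s/ likewise becomes [t] adjacent to /b/.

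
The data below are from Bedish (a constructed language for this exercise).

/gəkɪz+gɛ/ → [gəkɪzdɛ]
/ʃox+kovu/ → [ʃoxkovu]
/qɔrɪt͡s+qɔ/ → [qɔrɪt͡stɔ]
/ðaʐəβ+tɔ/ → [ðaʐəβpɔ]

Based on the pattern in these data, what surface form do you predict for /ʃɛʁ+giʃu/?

[ʃɛʁɢiʃu]

The data show progressive place assimilation: /g/ → [d] after /z/; /q/ → [t] after /t͡s/; /t/ → [p] after /β/. In each pair only place changes, matching the preceding consonant, while manner and voice stay constant.
No alternation appears in [ʃoxkovu]: there the adjacent consonants already agree in place (/k/ and /x/ are both velar), so this form is consistent with the same rule.
/g/ is a voiced velar stop. The preceding trigger /ʁ/ is uvular, so /g/ must become uvular as well.
The voiced uvular stop is [ɢ], so /g/ → [ɢ].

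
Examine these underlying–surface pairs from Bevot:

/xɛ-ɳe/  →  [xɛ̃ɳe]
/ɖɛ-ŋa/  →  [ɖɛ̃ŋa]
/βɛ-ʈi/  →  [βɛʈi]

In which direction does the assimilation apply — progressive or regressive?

The vowel /ɛ/ surfaces as nasalised [ɛ̃] next to the following nasal /ɳ/ — it has acquired the [+nasal] feature of its neighbour.
Likewise in the remaining data: /ɛ/ → [ɛ̃] before /ŋ/ — each time a vowel is nasalised next to a following nasal.
No change occurs in [βɛʈi] because the vowel at the boundary is adjacent to an oral consonant, not a nasal (/ɛ/ next to /ʈ/).
Because the conditioning nasal is to the right of the vowel that changes, the process is regressive (anticipatory).

regressive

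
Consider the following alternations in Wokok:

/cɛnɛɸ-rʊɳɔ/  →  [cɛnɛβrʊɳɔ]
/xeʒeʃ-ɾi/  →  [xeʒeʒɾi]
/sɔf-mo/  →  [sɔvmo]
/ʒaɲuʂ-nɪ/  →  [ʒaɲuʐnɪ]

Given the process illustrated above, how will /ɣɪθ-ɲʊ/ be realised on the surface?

[ɣɪðɲʊ]

The data show regressive voicing assimilation: /ɸ/ → [β] before /r/; /ʃ/ → [ʒ] before /ɾ/; /f/ → [v] before /m/; /ʂ/ → [ʐ] before /n/. In each pair only voicing changes, matching the following consonant, while place and manner stay constant.
/θ/ is a voiceless dental fricative. The following trigger /ɲ/ is voiced, so /θ/ must become voiced as well.
Changing only its voicing to voiced gives [ð] — the voiced dental fricative.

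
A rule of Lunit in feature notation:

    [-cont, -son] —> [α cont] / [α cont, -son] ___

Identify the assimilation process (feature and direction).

progressive manner assimilation

The rule copies [cont] (continuancy) from the environment onto the target stops; since [±cont] encodes the stop/fricative manner contrast, the assimilating dimension is manner.
The conditioning segment sits to the left of the focus bar, meaning the trigger precedes the segment that changes — progressive assimilation.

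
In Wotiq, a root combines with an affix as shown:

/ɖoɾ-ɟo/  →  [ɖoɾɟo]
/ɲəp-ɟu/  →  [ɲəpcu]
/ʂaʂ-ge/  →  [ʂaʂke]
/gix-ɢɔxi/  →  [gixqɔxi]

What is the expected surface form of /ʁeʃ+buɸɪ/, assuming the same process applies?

The data show progressive voicing assimilation: /ɟ/ → [c] after /p/; /g/ → [k] after /ʂ/; /ɢ/ → [q] after /x/. In each pair only voicing changes, matching the preceding consonant, while place and manner stay constant.
Nothing changes in [ɖoɾɟo]: there the adjacent consonants already agree in voicing (/ɟ/ and /ɾ/ are both voiced), so this form is consistent with the same rule.
The rule targets /b/ (voiced bilabial stop), which sits after the trigger /ʃ/ (voiceless).
A voiceless bilabial stop is [p], so the surface segment is [p].

[ʁeʃpuɸɪ]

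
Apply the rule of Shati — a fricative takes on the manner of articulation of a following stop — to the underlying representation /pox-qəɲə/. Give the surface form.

[pokqəɲə]

The rule targets /x/ (voiceless velar fricative), which sits before the trigger /q/ (stop).
Changing only its manner to stop gives [k] — the voiceless velar stop.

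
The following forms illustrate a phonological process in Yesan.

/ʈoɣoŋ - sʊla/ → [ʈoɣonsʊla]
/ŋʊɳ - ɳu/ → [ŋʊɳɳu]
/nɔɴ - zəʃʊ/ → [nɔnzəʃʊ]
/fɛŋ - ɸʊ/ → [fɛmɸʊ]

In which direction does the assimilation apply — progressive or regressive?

Comparing underlying and surface forms, /ŋ/ → [n] is the alternation; the neighbouring /s/ is constant.
/ŋ/ is velar while /s/ is alveolar; the output [n] is alveolar, matching the trigger — so the feature that spreads is place.
The same holds elsewhere in the data: /ɴ/ → [n] before /z/ (uvular → alveolar, matching alveolar); /ŋ/ → [m] before /ɸ/ (velar → bilabial, matching bilabial) — only place changes, and always toward the following segment.
No alternation appears in [ŋʊɳɳu]: there the adjacent consonants already agree in place (/ɳ/ and /ɳ/ are both retroflex), so this form is consistent with the same rule.
The trigger is the following segment, so the direction is regressive (anticipatory).

regressive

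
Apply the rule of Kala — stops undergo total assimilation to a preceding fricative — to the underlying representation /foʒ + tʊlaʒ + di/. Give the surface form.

/t/ is the segment targeted by the rule; it sits immediately after /ʒ/, so it assimilates completely and surfaces as [ʒ].
At the second juncture, /d/ likewise becomes [ʒ] adjacent to /ʒ/.

[foʒʒʊlaʒʒi]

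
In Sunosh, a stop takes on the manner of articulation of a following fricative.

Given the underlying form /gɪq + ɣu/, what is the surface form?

[gɪχɣu]

/q/ is a voiceless uvular stop. The following trigger /ɣ/ is a fricative, so /q/ must become a fricative as well.
The voiceless uvular fricative is [χ], so /q/ → [χ].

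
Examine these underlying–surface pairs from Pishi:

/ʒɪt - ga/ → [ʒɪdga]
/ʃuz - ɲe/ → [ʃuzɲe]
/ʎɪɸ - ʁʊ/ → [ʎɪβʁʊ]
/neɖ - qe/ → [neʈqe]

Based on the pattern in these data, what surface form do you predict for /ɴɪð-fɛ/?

The data show regressive voicing assimilation: /t/ → [d] before /g/; /ɸ/ → [β] before /ʁ/; /ɖ/ → [ʈ] before /q/. In each pair only voicing changes, matching the following consonant, while place and manner stay constant.
Nothing changes in [ʃuzɲe]: there the adjacent consonants already agree in voicing (/z/ and /ɲ/ are both voiced), so this form is consistent with the same rule.
/ð/ is a voiced dental fricative. The following trigger /f/ is voiceless, so /ð/ must become voiceless as well.
The voiceless dental fricative is [θ], so /ð/ → [θ].

[ɴɪθfɛ]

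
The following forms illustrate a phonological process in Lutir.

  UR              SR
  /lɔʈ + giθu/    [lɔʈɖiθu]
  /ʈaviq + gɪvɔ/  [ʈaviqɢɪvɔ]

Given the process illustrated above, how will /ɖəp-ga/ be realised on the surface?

[ɖəpba]

The data show progressive place assimilation: /g/ → [ɖ] after /ʈ/; /g/ → [ɢ] after /q/. In each pair only place changes, matching the preceding consonant, while manner and voice stay constant.
The rule targets /g/ (voiced velar stop), which sits after the trigger /p/ (bilabial).
A voiced bilabial stop is [b], so the surface segment is [b].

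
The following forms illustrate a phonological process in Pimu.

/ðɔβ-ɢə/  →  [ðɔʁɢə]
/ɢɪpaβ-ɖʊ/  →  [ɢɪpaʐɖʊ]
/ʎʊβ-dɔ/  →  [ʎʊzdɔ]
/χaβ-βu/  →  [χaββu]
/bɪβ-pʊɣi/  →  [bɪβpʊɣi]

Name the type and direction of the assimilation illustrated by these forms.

The segment that alternates is /β/, which surfaces as [ʁ] when adjacent to /ɢ/.
The change bilabial → uvular matches the place of the following /ɢ/, identifying this as place assimilation.
Manner and voice are unchanged, so the assimilation is partial, not total.
The other alternating forms pattern the same way: /β/ → [ʐ] before /ɖ/ (bilabial → retroflex, matching retroflex); /β/ → [z] before /d/ (bilabial → alveolar, matching alveolar) — only place changes, and always toward the following segment.
Nothing changes in [χaββu], [bɪβpʊɣi]: there the adjacent consonants already agree in place (/β/ and /β/ are both bilabial; /β/ and /p/ are both bilabial), so these forms are consistent with the same rule.
Since the segment that changes precedes the conditioning segment, the assimilation is regressive.

regressive place assimilation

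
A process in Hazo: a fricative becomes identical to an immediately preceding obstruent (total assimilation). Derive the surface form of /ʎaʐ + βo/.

/β/ is the segment targeted by the rule; it sits immediately after /ʐ/, so it assimilates completely and surfaces as [ʐ].

[ʎaʐʐo]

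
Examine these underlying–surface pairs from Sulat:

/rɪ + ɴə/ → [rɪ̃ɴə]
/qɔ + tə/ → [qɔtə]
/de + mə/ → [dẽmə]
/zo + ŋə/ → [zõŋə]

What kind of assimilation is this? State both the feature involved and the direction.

The vowel /ɪ/ surfaces as nasalised [ɪ̃] next to the following nasal /ɴ/ — it has acquired the [+nasal] feature of its neighbour.
Likewise in the remaining data: /e/ → [ẽ] before /m/; /o/ → [õ] before /ŋ/ — each time a vowel is nasalised next to a following nasal.
No change occurs in [qɔtə] because the vowel at the boundary is adjacent to an oral consonant, not a nasal (/ɔ/ next to /t/).
Because the conditioning nasal is to the right of the vowel that changes, the process is regressive (anticipatory).

regressive nasality assimilation (vowel nasalisation)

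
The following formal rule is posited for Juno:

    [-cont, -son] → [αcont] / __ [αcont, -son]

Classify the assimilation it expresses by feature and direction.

regressive manner assimilation

The rule copies [cont] (continuancy) from the environment onto the target stops; since [±cont] encodes the stop/fricative manner contrast, the assimilating dimension is manner.
The conditioning segment sits to the right of the focus bar, meaning the trigger follows the segment that changes — regressive assimilation.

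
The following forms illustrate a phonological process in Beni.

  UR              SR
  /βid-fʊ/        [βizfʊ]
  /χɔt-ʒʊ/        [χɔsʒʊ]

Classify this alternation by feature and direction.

Underlying /d/ is realised as [z] next to /f/; /f/ itself does not change.
/d/ is a stop while /f/ is a fricative; the output [z] is a fricative, matching the trigger — so the feature that spreads is manner.
Place and voice are unchanged, so the assimilation is partial, not total.
The other alternating form patterns the same way: /t/ → [s] before /ʒ/ (stop → fricative, matching a fricative) — only manner changes, and always toward the following segment.
Since the segment that changes precedes the conditioning segment, the assimilation is regressive.

regressive manner assimilation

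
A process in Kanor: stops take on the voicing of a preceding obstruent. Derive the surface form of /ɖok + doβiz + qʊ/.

[ɖoktoβizɢʊ]

/d/ is a voiced alveolar stop. The preceding trigger /k/ is voiceless, so /d/ must become voiceless as well.
Changing only its voicing to voiceless gives [t] — the voiceless alveolar stop.
At the second juncture, /q/ likewise becomes [ɢ] adjacent to /z/.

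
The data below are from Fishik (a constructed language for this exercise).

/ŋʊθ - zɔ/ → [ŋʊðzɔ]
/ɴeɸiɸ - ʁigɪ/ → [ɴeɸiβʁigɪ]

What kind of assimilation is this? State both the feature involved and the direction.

regressive voicing assimilation

Comparing underlying and surface forms, /θ/ → [ð] is the alternation; the neighbouring /z/ is constant.
/θ/ is voiceless while /z/ is voiced; the output [ð] is voiced, matching the trigger — so the feature that spreads is voicing.
Place and manner are unchanged, so the assimilation is partial, not total.
The other alternating form patterns the same way: /ɸ/ → [β] before /ʁ/ (voiceless → voiced, matching voiced) — only voicing changes, and always toward the following segment.
The trigger is the following segment, so the direction is regressive (anticipatory).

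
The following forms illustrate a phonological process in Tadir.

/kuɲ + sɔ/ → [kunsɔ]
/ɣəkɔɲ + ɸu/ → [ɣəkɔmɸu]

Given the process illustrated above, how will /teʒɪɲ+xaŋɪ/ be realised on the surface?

[teʒɪŋxaŋɪ]

The data show regressive place assimilation: /ɲ/ → [n] before /s/; /ɲ/ → [m] before /ɸ/. In each pair only place changes, matching the following consonant, while manner and voice stay constant.
The rule targets /ɲ/ (voiced palatal nasal), which sits before the trigger /x/ (velar).
Changing only its place to velar gives [ŋ] — the voiced velar nasal.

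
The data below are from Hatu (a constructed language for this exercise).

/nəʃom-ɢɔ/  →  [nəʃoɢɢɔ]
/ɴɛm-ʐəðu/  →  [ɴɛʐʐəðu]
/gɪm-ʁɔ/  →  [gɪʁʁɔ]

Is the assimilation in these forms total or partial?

Underlying /m/ is realised as [ɢ] next to /ɢ/; /ɢ/ itself does not change.
The output [ɢ] is identical to the trigger /ɢ/ — every feature (place, manner, voicing) has been copied — so this is total assimilation.
The remaining alternations confirm this: /m/ → [ʐ] before /ʐ/; /m/ → [ʁ] before /ʁ/ — in each case the output is a copy of the following consonant.

total assimilation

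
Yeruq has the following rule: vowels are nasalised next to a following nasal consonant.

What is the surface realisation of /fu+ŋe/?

[fũŋe]

The vowel /u/ is adjacent to the following nasal /ŋ/, so it acquires [+nasal] and surfaces as [ũ].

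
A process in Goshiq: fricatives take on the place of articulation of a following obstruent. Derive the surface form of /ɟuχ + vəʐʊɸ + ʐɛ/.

[ɟufvəʐʊʂʐɛ]

The rule targets /χ/ (voiceless uvular fricative), which sits before the trigger /v/ (labiodental).
Changing only its place to labiodental gives [f] — the voiceless labiodental fricative.
The same rule applies at the second boundary: /ɸ/ → [ʂ] next to /ʐ/.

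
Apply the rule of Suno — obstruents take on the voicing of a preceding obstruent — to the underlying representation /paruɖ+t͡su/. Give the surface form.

[paruɖd͡zu]

The rule targets /t͡s/ (voiceless alveolar affricate), which sits after the trigger /ɖ/ (voiced).
A voiced alveolar affricate is [d͡z], so the surface segment is [d͡z].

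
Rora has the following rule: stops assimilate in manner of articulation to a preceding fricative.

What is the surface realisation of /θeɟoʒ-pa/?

[θeɟoʒɸa]

/p/ is a voiceless bilabial stop. The preceding trigger /ʒ/ is a fricative, so /p/ must become a fricative as well.
A voiceless bilabial fricative is [ɸ], so the surface segment is [ɸ].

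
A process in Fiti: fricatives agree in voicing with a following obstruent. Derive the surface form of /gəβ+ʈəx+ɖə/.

The rule targets /β/ (voiced bilabial fricative), which sits before the trigger /ʈ/ (voiceless).
Changing only its voicing to voiceless gives [ɸ] — the voiceless bilabial fricative.
At the second juncture, /x/ likewise becomes [ɣ] adjacent to /ɖ/.

[gəɸʈəɣɖə]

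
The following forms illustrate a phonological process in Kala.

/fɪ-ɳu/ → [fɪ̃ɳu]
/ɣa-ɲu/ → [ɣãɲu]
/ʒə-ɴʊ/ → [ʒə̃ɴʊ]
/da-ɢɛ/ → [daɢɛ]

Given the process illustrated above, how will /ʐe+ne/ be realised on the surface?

[ʐẽne]

The data show regressive nasality assimilation (vowel nasalisation): /ɪ/ → [ɪ̃] before /ɳ/; /a/ → [ã] before /ɲ/; /ə/ → [ə̃] before /ɴ/ — a vowel is nasalised by an immediately following nasal consonant.
No change occurs in [daɢɛ] because the vowel at the boundary is adjacent to an oral consonant, not a nasal (/a/ next to /ɢ/).
The vowel /e/ is adjacent to the following nasal /n/, so it acquires [+nasal] and surfaces as [ẽ].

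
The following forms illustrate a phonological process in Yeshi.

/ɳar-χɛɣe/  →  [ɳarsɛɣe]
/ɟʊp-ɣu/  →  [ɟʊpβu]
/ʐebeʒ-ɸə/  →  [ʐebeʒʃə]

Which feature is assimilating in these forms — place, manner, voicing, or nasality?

The segment that alternates is /χ/, which surfaces as [s] when adjacent to /r/.
The change uvular → alveolar matches the place of the preceding /r/, identifying this as place assimilation.
The same holds elsewhere in the data: /ɣ/ → [β] after /p/ (velar → bilabial, matching bilabial); /ɸ/ → [ʃ] after /ʒ/ (bilabial → postalveolar, matching postalveolar) — only place changes, and always toward the preceding segment.

place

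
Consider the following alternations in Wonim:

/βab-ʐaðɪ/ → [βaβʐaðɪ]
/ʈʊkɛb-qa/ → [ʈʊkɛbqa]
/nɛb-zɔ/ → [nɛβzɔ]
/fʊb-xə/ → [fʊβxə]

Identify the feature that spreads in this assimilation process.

manner

The segment that alternates is /b/, which surfaces as [β] when adjacent to /ʐ/.
The change stop → fricative matches the manner of the following /ʐ/, identifying this as manner assimilation.
Checking the remaining alternations: /b/ → [β] before /z/ (stop → fricative, matching a fricative); /b/ → [β] before /x/ (stop → fricative, matching a fricative) — only manner changes, and always toward the following segment.
Nothing changes in [ʈʊkɛbqa]: there the adjacent consonants already agree in manner (/b/ and /q/ are both stops), so this form is consistent with the same rule.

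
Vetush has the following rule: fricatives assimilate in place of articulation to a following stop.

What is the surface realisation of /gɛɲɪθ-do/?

[gɛɲɪsdo]

/θ/ is a voiceless dental fricative. The following trigger /d/ is alveolar, so /θ/ must become alveolar as well.
Changing only its place to alveolar gives [s] — the voiceless alveolar fricative.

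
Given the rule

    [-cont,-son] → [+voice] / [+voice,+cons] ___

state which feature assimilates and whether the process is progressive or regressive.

The structural change is [+voice], and the conditioning segment [+voice,+cons] (a voiced consonant) is itself voiced, so the target comes to share the voicing of its neighbour — voicing assimilation.
Since the environment is written before the underscore, the trigger precedes the target; the direction is progressive.

progressive voicing assimilation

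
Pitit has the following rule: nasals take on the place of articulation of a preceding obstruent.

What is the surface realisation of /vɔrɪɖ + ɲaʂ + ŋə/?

/ɲ/ is a voiced palatal nasal. The preceding trigger /ɖ/ is retroflex, so /ɲ/ must become retroflex as well.
Changing only its place to retroflex gives [ɳ] — the voiced retroflex nasal.
At the second juncture, /ŋ/ likewise becomes [ɳ] adjacent to /ʂ/.

[vɔrɪɖɳaʂɳə]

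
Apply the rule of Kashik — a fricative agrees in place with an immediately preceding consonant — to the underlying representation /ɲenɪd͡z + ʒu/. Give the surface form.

[ɲenɪd͡zzu]

/ʒ/ is a voiced postalveolar fricative. The preceding trigger /d͡z/ is alveolar, so /ʒ/ must become alveolar as well.
The voiced alveolar fricative is [z], so /ʒ/ → [z].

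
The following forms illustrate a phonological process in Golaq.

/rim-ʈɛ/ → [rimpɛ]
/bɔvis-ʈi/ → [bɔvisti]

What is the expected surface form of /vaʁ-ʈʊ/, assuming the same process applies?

The data show progressive place assimilation: /ʈ/ → [p] after /m/; /ʈ/ → [t] after /s/. In each pair only place changes, matching the preceding consonant, while manner and voice stay constant.
/ʈ/ is a voiceless retroflex stop. The preceding trigger /ʁ/ is uvular, so /ʈ/ must become uvular as well.
Changing only its place to uvular gives [q] — the voiceless uvular stop.

[vaʁqʊ]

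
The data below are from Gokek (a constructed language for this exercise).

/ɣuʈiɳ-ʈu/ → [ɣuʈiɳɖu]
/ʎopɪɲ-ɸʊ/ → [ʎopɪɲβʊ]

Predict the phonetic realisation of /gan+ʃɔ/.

[ganʒɔ]

The data show progressive voicing assimilation: /ʈ/ → [ɖ] after /ɳ/; /ɸ/ → [β] after /ɲ/. In each pair only voicing changes, matching the preceding consonant, while place and manner stay constant.
The rule targets /ʃ/ (voiceless postalveolar fricative), which sits after the trigger /n/ (voiced).
A voiced postalveolar fricative is [ʒ], so the surface segment is [ʒ].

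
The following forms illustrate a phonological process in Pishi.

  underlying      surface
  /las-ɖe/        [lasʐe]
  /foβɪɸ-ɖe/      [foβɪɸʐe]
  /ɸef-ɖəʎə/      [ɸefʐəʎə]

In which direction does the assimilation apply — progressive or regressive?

The segment that alternates is /ɖ/, which surfaces as [ʐ] when adjacent to /s/.
The change stop → fricative matches the manner of the preceding /s/, identifying this as manner assimilation.
The same holds elsewhere in the data: /ɖ/ → [ʐ] after /ɸ/ (stop → fricative, matching a fricative); /ɖ/ → [ʐ] after /f/ (stop → fricative, matching a fricative) — only manner changes, and always toward the preceding segment.
The trigger is the preceding segment, so the direction is progressive (perseverative).

progressive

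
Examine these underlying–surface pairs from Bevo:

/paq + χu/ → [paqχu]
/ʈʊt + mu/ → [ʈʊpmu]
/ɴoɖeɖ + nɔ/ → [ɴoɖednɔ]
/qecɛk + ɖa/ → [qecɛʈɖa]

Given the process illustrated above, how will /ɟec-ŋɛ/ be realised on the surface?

[ɟekŋɛ]

The data show regressive place assimilation: /t/ → [p] before /m/; /ɖ/ → [d] before /n/; /k/ → [ʈ] before /ɖ/. In each pair only place changes, matching the following consonant, while manner and voice stay constant.
Nothing changes in [paqχu]: there the adjacent consonants already agree in place (/q/ and /χ/ are both uvular), so this form is consistent with the same rule.
/c/ is a voiceless palatal stop. The following trigger /ŋ/ is velar, so /c/ must become velar as well.
The voiceless velar stop is [k], so /c/ → [k].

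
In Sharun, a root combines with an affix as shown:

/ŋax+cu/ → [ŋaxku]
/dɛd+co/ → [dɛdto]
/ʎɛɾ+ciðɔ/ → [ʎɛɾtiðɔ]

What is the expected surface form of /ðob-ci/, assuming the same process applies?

The data show progressive place assimilation: /c/ → [k] after /x/; /c/ → [t] after /d/; /c/ → [t] after /ɾ/. In each pair only place changes, matching the preceding consonant, while manner and voice stay constant.
/c/ is a voiceless palatal stop. The preceding trigger /b/ is bilabial, so /c/ must become bilabial as well.
Changing only its place to bilabial gives [p] — the voiceless bilabial stop.

[ðobpi]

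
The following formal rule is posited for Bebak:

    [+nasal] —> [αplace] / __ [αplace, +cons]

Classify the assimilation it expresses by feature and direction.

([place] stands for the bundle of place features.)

The rule copies the place features (abbreviated [place]) from the environment onto the target, so the assimilating feature is place.
Since the environment is written after the underscore, the trigger follows the target; the direction is regressive.

regressive place assimilation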